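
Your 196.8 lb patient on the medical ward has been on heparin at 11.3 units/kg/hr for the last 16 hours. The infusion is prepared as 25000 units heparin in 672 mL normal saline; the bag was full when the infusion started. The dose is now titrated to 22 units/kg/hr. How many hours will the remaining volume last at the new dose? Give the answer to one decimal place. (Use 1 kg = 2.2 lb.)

Initial rate:
Weight = 196.8 lb ÷ 2.2 lb/kg = 89.45455 kg
Dose = 11.3 units/kg/hr × 89.45455 kg = 1010.836 units/hr
Concentration = 25000 units ÷ 672 mL = 37.20238 units/mL
Rate = 1010.836 units/hr ÷ 37.20238 units/mL = 27.17128 mL/hr
Volume infused so far = 27.17128 mL/hr × 16 hr = 434.7405 mL
Volume remaining = 672 − 434.7405 = 237.2595 mL
New rate:
Dose = 22 units/kg/hr × 89.45455 kg = 1968 units/hr
Rate = 1968 units/hr ÷ 37.20238 units/mL = 52.89984 mL/hr
Time remaining = 237.2595 mL ÷ 52.89984 mL/hr = 4.48507 hr

4.5 hours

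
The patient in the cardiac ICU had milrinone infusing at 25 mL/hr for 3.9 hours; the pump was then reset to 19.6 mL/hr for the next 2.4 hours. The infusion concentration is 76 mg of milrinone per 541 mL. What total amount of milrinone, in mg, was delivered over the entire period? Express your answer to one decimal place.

Concentration = 76 mg ÷ 541 mL = 0.1404806 mg/mL
Stage 1: 25 mL/hr × 3.9 hr = 97.5 mL → 97.5 mL × 0.1404806 mg/mL = 13.69686 mg
Stage 2: 19.6 mL/hr × 2.4 hr = 47.04 mL → 47.04 mL × 0.1404806 mg/mL = 6.608207 mg
Total = 13.69686 + 6.608207 = 20.30506 mg

20.3 mg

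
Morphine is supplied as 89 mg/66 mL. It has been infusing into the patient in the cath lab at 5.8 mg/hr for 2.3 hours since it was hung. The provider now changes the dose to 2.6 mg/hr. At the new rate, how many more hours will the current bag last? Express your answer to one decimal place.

29.1 hours

Initial rate:
Concentration = 89 mg ÷ 66 mL = 1.348485 mg/mL
Rate = 5.8 mg/hr ÷ 1.348485 mg/mL = 4.301124 mL/hr
Volume infused so far = 4.301124 mL/hr × 2.3 hr = 9.892584 mL
Volume remaining = 66 − 9.892584 = 56.10742 mL
New rate:
Rate = 2.6 mg/hr ÷ 1.348485 mg/mL = 1.92809 mL/hr
Time remaining = 56.10742 mL ÷ 1.92809 mL/hr = 29.1 hr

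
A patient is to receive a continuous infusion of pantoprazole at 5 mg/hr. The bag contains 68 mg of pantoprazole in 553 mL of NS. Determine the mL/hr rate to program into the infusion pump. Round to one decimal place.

Concentration = 68 mg ÷ 553 mL = 0.1229656 mg/mL
Rate = 5 mg/hr ÷ 0.1229656 mg/mL = 40.66176 mL/hr

40.7 mL/hr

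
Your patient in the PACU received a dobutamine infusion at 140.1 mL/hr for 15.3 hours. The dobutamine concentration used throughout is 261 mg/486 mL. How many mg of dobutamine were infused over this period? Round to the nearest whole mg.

1151 mg

Concentration = 261 mg ÷ 486 mL = 0.537037 mg/mL = 537.037 mcg/mL
Drug rate = 140.1 mL/hr × 537.037 mcg/mL = 75238.89 mcg/hr
Total = 75238.89 mcg/hr × 15.3 hr = 1151155 mcg = 1151.155 mg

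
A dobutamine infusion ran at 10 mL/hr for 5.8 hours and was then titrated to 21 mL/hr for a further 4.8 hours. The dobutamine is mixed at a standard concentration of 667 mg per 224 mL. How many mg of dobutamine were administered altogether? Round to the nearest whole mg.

Concentration = 667 mg ÷ 224 mL = 2.977679 mg/mL
Stage 1: 10 mL/hr × 5.8 hr = 58 mL → 58 mL × 2.977679 mg/mL = 172.7054 mg
Stage 2: 21 mL/hr × 4.8 hr = 100.8 mL → 100.8 mL × 2.977679 mg/mL = 300.15 mg
Total = 172.7054 + 300.15 = 472.8554 mg

473 mg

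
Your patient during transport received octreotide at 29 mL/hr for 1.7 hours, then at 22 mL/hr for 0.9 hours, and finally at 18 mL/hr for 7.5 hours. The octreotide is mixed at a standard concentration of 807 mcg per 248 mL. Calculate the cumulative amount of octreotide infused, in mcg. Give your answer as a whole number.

Concentration = 807 mcg ÷ 248 mL = 3.254032 mcg/mL
Stage 1: 29 mL/hr × 1.7 hr = 49.3 mL → 49.3 mL × 3.254032 mcg/mL = 160.4238 mcg
Stage 2: 22 mL/hr × 0.9 hr = 19.8 mL → 19.8 mL × 3.254032 mcg/mL = 64.42984 mcg
Stage 3: 18 mL/hr × 7.5 hr = 135 mL → 135 mL × 3.254032 mcg/mL = 439.2944 mcg
Total = 160.4238 + 64.42984 + 439.2944 = 664.148 mcg

664 mcg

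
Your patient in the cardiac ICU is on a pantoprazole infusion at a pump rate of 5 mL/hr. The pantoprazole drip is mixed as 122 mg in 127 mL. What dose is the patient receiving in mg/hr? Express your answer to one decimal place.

Concentration = 122 mg ÷ 127 mL = 0.9606299 mg/mL
Drug rate = 5 mL/hr × 0.9606299 mg/mL = 4.80315 mg/hr

4.8 mg/hr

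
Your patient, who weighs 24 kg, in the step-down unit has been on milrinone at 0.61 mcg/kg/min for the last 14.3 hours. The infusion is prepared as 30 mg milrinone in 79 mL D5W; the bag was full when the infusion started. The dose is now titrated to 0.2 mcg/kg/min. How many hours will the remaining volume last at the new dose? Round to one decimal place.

60.6 hours

Initial rate:
Dose = 0.61 mcg/kg/min × 24 kg = 14.64 mcg/min
14.64 mcg/min × 60 min/hr = 878.4 mcg/hr
Concentration = 30 mg ÷ 79 mL = 0.3797468 mg/mL = 379.7468 mcg/mL
Rate = 878.4 mcg/hr ÷ 379.7468 mcg/mL = 2.31312 mL/hr
Volume infused so far = 2.31312 mL/hr × 14.3 hr = 33.07762 mL
Volume remaining = 79 − 33.07762 = 45.92238 mL
New rate:
Dose = 0.2 mcg/kg/min × 24 kg = 4.8 mcg/min
4.8 mcg/min × 60 min/hr = 288 mcg/hr
Rate = 288 mcg/hr ÷ 379.7468 mcg/mL = 0.7584 mL/hr
Time remaining = 45.92238 mL ÷ 0.7584 mL/hr = 60.55167 hr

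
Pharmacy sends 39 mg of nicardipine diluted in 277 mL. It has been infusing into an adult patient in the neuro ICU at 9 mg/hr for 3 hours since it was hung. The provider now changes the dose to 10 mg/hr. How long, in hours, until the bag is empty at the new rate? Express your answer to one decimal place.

Initial rate:
Concentration = 39 mg ÷ 277 mL = 0.1407942 mg/mL
Rate = 9 mg/hr ÷ 0.1407942 mg/mL = 63.92308 mL/hr
Volume infused so far = 63.92308 mL/hr × 3 hr = 191.7692 mL
Volume remaining = 277 − 191.7692 = 85.23077 mL
New rate:
Rate = 10 mg/hr ÷ 0.1407942 mg/mL = 71.02564 mL/hr
Time remaining = 85.23077 mL ÷ 71.02564 mL/hr = 1.2 hr

1.2 hours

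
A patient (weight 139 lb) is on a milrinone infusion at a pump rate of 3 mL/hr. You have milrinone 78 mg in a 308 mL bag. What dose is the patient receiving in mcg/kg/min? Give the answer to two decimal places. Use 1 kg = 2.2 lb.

0.20 mcg/kg/min

Weight = 139 lb ÷ 2.2 lb/kg = 63.18182 kg
Concentration = 78 mg ÷ 308 mL = 0.2532468 mg/mL = 253.2468 mcg/mL
Drug rate = 3 mL/hr × 253.2468 mcg/mL = 759.7403 mcg/hr
759.7403 mcg/hr ÷ 60 min/hr = 12.66234 mcg/min
12.66234 mcg/min ÷ 63.18182 kg = 0.2004111 mcg/kg/min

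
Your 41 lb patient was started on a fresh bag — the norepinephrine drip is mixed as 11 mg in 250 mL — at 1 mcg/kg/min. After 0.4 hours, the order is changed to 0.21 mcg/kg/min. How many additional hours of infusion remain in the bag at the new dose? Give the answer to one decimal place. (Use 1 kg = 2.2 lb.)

44.9 hours

Initial rate:
Weight = 41 lb ÷ 2.2 lb/kg = 18.63636 kg
Dose = 1 mcg/kg/min × 18.63636 kg = 18.63636 mcg/min
18.63636 mcg/min × 60 min/hr = 1118.182 mcg/hr
Concentration = 11 mg ÷ 250 mL = 0.044 mg/mL = 44 mcg/mL
Rate = 1118.182 mcg/hr ÷ 44 mcg/mL = 25.41322 mL/hr
Volume infused so far = 25.41322 mL/hr × 0.4 hr = 10.16529 mL
Volume remaining = 250 − 10.16529 = 239.8347 mL
New rate:
Dose = 0.21 mcg/kg/min × 18.63636 kg = 3.913636 mcg/min
3.913636 mcg/min × 60 min/hr = 234.8182 mcg/hr
Rate = 234.8182 mcg/hr ÷ 44 mcg/mL = 5.336777 mL/hr
Time remaining = 239.8347 mL ÷ 5.336777 mL/hr = 44.93999 hr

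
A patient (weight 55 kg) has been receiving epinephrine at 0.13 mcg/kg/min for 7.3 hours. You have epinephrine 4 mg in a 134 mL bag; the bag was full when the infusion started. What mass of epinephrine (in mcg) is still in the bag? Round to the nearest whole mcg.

Dose = 0.13 mcg/kg/min × 55 kg = 7.15 mcg/min
7.15 mcg/min × 60 min/hr = 429 mcg/hr
Concentration = 4 mg ÷ 134 mL = 0.02985075 mg/mL = 29.85075 mcg/mL
Rate = 429 mcg/hr ÷ 29.85075 mcg/mL = 14.3715 mL/hr
Volume infused = 14.3715 mL/hr × 7.3 hr = 104.9119 mL
Volume remaining = 134 − 104.9119 = 29.08805 mL
Drug remaining = 29.08805 mL × 29.85075 mcg/mL = 868.3 mcg

868 mcg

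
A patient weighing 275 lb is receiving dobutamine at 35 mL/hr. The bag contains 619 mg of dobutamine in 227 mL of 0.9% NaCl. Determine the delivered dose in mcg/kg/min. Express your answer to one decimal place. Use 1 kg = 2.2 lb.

Weight = 275 lb ÷ 2.2 lb/kg = 125 kg
Concentration = 619 mg ÷ 227 mL = 2.726872 mg/mL = 2726.872 mcg/mL
Drug rate = 35 mL/hr × 2726.872 mcg/mL = 95440.53 mcg/hr
95440.53 mcg/hr ÷ 60 min/hr = 1590.675 mcg/min
1590.675 mcg/min ÷ 125 kg = 12.7254 mcg/kg/min

12.7 mcg/kg/min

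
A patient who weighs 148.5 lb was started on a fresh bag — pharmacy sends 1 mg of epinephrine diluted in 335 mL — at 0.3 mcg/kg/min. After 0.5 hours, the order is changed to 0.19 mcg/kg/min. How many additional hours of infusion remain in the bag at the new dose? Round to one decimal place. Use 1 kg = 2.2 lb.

0.5 hours

Initial rate:
Weight = 148.5 lb ÷ 2.2 lb/kg = 67.5 kg
Dose = 0.3 mcg/kg/min × 67.5 kg = 20.25 mcg/min
20.25 mcg/min × 60 min/hr = 1215 mcg/hr
Concentration = 1 mg ÷ 335 mL = 0.002985075 mg/mL = 2.985075 mcg/mL
Rate = 1215 mcg/hr ÷ 2.985075 mcg/mL = 407.025 mL/hr
Volume infused so far = 407.025 mL/hr × 0.5 hr = 203.5125 mL
Volume remaining = 335 − 203.5125 = 131.4875 mL
New rate:
Dose = 0.19 mcg/kg/min × 67.5 kg = 12.825 mcg/min
12.825 mcg/min × 60 min/hr = 769.5 mcg/hr
Rate = 769.5 mcg/hr ÷ 2.985075 mcg/mL = 257.7825 mL/hr
Time remaining = 131.4875 mL ÷ 257.7825 mL/hr = 0.5100715 hr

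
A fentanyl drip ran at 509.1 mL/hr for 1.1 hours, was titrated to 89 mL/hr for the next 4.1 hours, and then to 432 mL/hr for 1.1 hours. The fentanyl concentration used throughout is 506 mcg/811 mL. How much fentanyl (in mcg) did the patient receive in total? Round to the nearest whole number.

Concentration = 506 mcg ÷ 811 mL = 0.6239211 mcg/mL
Stage 1: 509.1 mL/hr × 1.1 hr = 560.01 mL → 560.01 mL × 0.6239211 mcg/mL = 349.402 mcg
Stage 2: 89 mL/hr × 4.1 hr = 364.9 mL → 364.9 mL × 0.6239211 mcg/mL = 227.6688 mcg
Stage 3: 432 mL/hr × 1.1 hr = 475.2 mL → 475.2 mL × 0.6239211 mcg/mL = 296.4873 mcg
Total = 349.402 + 227.6688 + 296.4873 = 873.5582 mcg

874 mcg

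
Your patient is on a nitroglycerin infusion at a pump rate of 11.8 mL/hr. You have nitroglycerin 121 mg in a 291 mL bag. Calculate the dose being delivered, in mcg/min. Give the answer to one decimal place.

Concentration = 121 mg ÷ 291 mL = 0.4158076 mg/mL = 415.8076 mcg/mL
Drug rate = 11.8 mL/hr × 415.8076 mcg/mL = 4906.529 mcg/hr
4906.529 mcg/hr ÷ 60 min/hr = 81.77549 mcg/min

81.8 mcg/min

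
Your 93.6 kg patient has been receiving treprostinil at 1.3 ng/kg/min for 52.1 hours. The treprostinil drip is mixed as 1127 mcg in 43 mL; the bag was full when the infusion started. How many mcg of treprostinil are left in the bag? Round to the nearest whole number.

Dose = 1.3 ng/kg/min × 93.6 kg = 121.68 ng/min
121.68 ng/min × 60 min/hr = 7300.8 ng/hr
Concentration = 1127 mcg ÷ 43 mL = 26.2093 mcg/mL = 26209.3 ng/mL
Rate = 7300.8 ng/hr ÷ 26209.3 ng/mL = 0.2785576 mL/hr
Volume infused = 0.2785576 mL/hr × 52.1 hr = 14.51285 mL
Volume remaining = 43 − 14.51285 = 28.48715 mL
Drug remaining = 28.48715 mL × 26209.3 ng/mL = 746628.3 ng = 746.6283 mcg

747 mcg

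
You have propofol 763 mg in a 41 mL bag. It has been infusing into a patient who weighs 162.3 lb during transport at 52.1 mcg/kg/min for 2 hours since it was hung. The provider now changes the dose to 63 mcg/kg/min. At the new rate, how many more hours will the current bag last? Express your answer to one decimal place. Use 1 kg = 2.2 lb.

Initial rate:
Weight = 162.3 lb ÷ 2.2 lb/kg = 73.77273 kg
Dose = 52.1 mcg/kg/min × 73.77273 kg = 3843.559 mcg/min
3843.559 mcg/min × 60 min/hr = 230613.5 mcg/hr
Concentration = 763 mg ÷ 41 mL = 18.60976 mg/mL = 18609.76 mcg/mL
Rate = 230613.5 mcg/hr ÷ 18609.76 mcg/mL = 12.39208 mL/hr
Volume infused so far = 12.39208 mL/hr × 2 hr = 24.78416 mL
Volume remaining = 41 − 24.78416 = 16.21584 mL
New rate:
Dose = 63 mcg/kg/min × 73.77273 kg = 4647.682 mcg/min
4647.682 mcg/min × 60 min/hr = 278860.9 mcg/hr
Rate = 278860.9 mcg/hr ÷ 18609.76 mcg/mL = 14.98466 mL/hr
Time remaining = 16.21584 mL ÷ 14.98466 mL/hr = 1.082163 hr

1.1 hours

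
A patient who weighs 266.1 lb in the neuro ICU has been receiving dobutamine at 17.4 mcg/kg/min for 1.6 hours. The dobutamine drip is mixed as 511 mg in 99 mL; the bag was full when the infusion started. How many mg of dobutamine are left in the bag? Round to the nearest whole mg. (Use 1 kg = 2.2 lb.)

309 mg

Weight = 266.1 lb ÷ 2.2 lb/kg = 120.9545 kg
Dose = 17.4 mcg/kg/min × 120.9545 kg = 2104.609 mcg/min
2104.609 mcg/min × 60 min/hr = 126276.5 mcg/hr
Concentration = 511 mg ÷ 99 mL = 5.161616 mg/mL = 5161.616 mcg/mL
Rate = 126276.5 mcg/hr ÷ 5161.616 mcg/mL = 24.46454 mL/hr
Volume infused = 24.46454 mL/hr × 1.6 hr = 39.14326 mL
Volume remaining = 99 − 39.14326 = 59.85674 mL
Drug remaining = 59.85674 mL × 5161.616 mcg/mL = 308957.5 mcg = 308.9575 mg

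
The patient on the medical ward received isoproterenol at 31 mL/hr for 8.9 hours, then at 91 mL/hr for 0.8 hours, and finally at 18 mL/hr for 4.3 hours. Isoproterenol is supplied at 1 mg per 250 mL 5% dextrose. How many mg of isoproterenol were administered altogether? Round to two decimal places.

Concentration = 1 mg ÷ 250 mL = 0.004 mg/mL
Stage 1: 31 mL/hr × 8.9 hr = 275.9 mL → 275.9 mL × 0.004 mg/mL = 1.1036 mg
Stage 2: 91 mL/hr × 0.8 hr = 72.8 mL → 72.8 mL × 0.004 mg/mL = 0.2912 mg
Stage 3: 18 mL/hr × 4.3 hr = 77.4 mL → 77.4 mL × 0.004 mg/mL = 0.3096 mg
Total = 1.1036 + 0.2912 + 0.3096 = 1.7044 mg

1.70 mg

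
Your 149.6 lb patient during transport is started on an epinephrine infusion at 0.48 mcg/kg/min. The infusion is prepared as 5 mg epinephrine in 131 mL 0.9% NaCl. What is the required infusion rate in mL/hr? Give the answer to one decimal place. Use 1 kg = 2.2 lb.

Weight = 149.6 lb ÷ 2.2 lb/kg = 68 kg
Dose = 0.48 mcg/kg/min × 68 kg = 32.64 mcg/min
32.64 mcg/min × 60 min/hr = 1958.4 mcg/hr
Concentration = 5 mg ÷ 131 mL = 0.03816794 mg/mL = 38.16794 mcg/mL
Rate = 1958.4 mcg/hr ÷ 38.16794 mcg/mL = 51.31008 mL/hr

51.3 mL/hr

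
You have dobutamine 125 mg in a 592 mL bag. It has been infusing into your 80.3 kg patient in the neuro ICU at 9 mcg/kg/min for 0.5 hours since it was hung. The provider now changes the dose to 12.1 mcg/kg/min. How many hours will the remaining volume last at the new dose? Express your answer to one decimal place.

Initial rate:
Dose = 9 mcg/kg/min × 80.3 kg = 722.7 mcg/min
722.7 mcg/min × 60 min/hr = 43362 mcg/hr
Concentration = 125 mg ÷ 592 mL = 0.2111486 mg/mL = 211.1486 mcg/mL
Rate = 43362 mcg/hr ÷ 211.1486 mcg/mL = 205.3624 mL/hr
Volume infused so far = 205.3624 mL/hr × 0.5 hr = 102.6812 mL
Volume remaining = 592 − 102.6812 = 489.3188 mL
New rate:
Dose = 12.1 mcg/kg/min × 80.3 kg = 971.63 mcg/min
971.63 mcg/min × 60 min/hr = 58297.8 mcg/hr
Rate = 58297.8 mcg/hr ÷ 211.1486 mcg/mL = 276.0984 mL/hr
Time remaining = 489.3188 mL ÷ 276.0984 mL/hr = 1.772262 hr

1.8 hours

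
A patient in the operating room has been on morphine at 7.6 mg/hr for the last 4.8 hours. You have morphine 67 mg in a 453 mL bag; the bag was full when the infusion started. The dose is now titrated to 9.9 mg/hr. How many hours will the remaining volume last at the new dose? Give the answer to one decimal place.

3.1 hours

Initial rate:
Concentration = 67 mg ÷ 453 mL = 0.1479029 mg/mL
Rate = 7.6 mg/hr ÷ 0.1479029 mg/mL = 51.38507 mL/hr
Volume infused so far = 51.38507 mL/hr × 4.8 hr = 246.6484 mL
Volume remaining = 453 − 246.6484 = 206.3516 mL
New rate:
Rate = 9.9 mg/hr ÷ 0.1479029 mg/mL = 66.93582 mL/hr
Time remaining = 206.3516 mL ÷ 66.93582 mL/hr = 3.082828 hr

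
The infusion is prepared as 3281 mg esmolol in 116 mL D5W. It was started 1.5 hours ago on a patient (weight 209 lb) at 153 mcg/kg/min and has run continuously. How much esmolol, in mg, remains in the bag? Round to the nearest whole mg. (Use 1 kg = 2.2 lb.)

1973 mg

Weight = 209 lb ÷ 2.2 lb/kg = 95 kg
Dose = 153 mcg/kg/min × 95 kg = 14535 mcg/min
14535 mcg/min × 60 min/hr = 872100 mcg/hr
Concentration = 3281 mg ÷ 116 mL = 28.28448 mg/mL = 28284.48 mcg/mL
Rate = 872100 mcg/hr ÷ 28284.48 mcg/mL = 30.83316 mL/hr
Volume infused = 30.83316 mL/hr × 1.5 hr = 46.24974 mL
Volume remaining = 116 − 46.24974 = 69.75026 mL
Drug remaining = 69.75026 mL × 28284.48 mcg/mL = 1972850 mcg = 1972.85 mg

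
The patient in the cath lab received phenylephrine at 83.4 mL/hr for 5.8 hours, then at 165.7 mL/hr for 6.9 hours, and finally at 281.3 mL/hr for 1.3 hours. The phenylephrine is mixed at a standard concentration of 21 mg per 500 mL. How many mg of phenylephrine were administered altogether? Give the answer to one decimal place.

83.7 mg

Concentration = 21 mg ÷ 500 mL = 0.042 mg/mL
Stage 1: 83.4 mL/hr × 5.8 hr = 483.72 mL → 483.72 mL × 0.042 mg/mL = 20.31624 mg
Stage 2: 165.7 mL/hr × 6.9 hr = 1143.33 mL → 1143.33 mL × 0.042 mg/mL = 48.01986 mg
Stage 3: 281.3 mL/hr × 1.3 hr = 365.69 mL → 365.69 mL × 0.042 mg/mL = 15.35898 mg
Total = 20.31624 + 48.01986 + 15.35898 = 83.69508 mg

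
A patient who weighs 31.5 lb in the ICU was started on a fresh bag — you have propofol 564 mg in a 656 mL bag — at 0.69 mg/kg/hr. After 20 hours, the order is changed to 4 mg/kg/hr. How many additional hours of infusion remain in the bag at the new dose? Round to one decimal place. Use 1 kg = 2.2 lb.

Initial rate:
Weight = 31.5 lb ÷ 2.2 lb/kg = 14.31818 kg
Dose = 0.69 mg/kg/hr × 14.31818 kg = 9.879545 mg/hr
Concentration = 564 mg ÷ 656 mL = 0.8597561 mg/mL
Rate = 9.879545 mg/hr ÷ 0.8597561 mg/mL = 11.4911 mL/hr
Volume infused so far = 11.4911 mL/hr × 20 hr = 229.8221 mL
Volume remaining = 656 − 229.8221 = 426.1779 mL
New rate:
Dose = 4 mg/kg/hr × 14.31818 kg = 57.27273 mg/hr
Rate = 57.27273 mg/hr ÷ 0.8597561 mg/mL = 66.61509 mL/hr
Time remaining = 426.1779 mL ÷ 66.61509 mL/hr = 6.397619 hr

6.4 hours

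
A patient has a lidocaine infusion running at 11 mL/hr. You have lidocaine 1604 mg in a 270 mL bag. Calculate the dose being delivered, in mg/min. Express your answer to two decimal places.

1.09 mg/min

Concentration = 1604 mg ÷ 270 mL = 5.940741 mg/mL
Drug rate = 11 mL/hr × 5.940741 mg/mL = 65.34815 mg/hr
65.34815 mg/hr ÷ 60 min/hr = 1.089136 mg/min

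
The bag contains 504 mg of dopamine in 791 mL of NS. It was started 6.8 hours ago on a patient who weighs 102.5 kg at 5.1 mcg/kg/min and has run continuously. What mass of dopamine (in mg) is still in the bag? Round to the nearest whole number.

291 mg

Dose = 5.1 mcg/kg/min × 102.5 kg = 522.75 mcg/min
522.75 mcg/min × 60 min/hr = 31365 mcg/hr
Concentration = 504 mg ÷ 791 mL = 0.6371681 mg/mL = 637.1681 mcg/mL
Rate = 31365 mcg/hr ÷ 637.1681 mcg/mL = 49.22562 mL/hr
Volume infused = 49.22562 mL/hr × 6.8 hr = 334.7342 mL
Volume remaining = 791 − 334.7342 = 456.2658 mL
Drug remaining = 456.2658 mL × 637.1681 mcg/mL = 290718 mcg = 290.718 mg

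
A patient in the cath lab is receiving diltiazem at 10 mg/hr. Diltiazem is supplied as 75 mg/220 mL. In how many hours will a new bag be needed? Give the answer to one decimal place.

7.5 hours

Concentration = 75 mg ÷ 220 mL = 0.3409091 mg/mL
Rate = 10 mg/hr ÷ 0.3409091 mg/mL = 29.33333 mL/hr
Duration = 220 mL ÷ 29.33333 mL/hr = 7.5 hr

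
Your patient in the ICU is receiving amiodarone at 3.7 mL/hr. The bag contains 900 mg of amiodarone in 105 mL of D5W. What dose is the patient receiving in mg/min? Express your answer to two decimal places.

0.53 mg/min

Concentration = 900 mg ÷ 105 mL = 8.571429 mg/mL
Drug rate = 3.7 mL/hr × 8.571429 mg/mL = 31.71429 mg/hr
31.71429 mg/hr ÷ 60 min/hr = 0.5285714 mg/min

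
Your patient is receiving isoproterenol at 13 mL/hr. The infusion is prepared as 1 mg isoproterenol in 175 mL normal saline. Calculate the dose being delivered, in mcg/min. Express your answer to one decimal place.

1.2 mcg/min

Concentration = 1 mg ÷ 175 mL = 0.005714286 mg/mL = 5.714286 mcg/mL
Drug rate = 13 mL/hr × 5.714286 mcg/mL = 74.28571 mcg/hr
74.28571 mcg/hr ÷ 60 min/hr = 1.238095 mcg/min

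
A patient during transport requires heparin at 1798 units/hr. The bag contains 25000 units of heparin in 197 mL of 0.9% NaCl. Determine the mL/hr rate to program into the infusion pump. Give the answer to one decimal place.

Concentration = 25000 units ÷ 197 mL = 126.9036 units/mL
Rate = 1798 units/hr ÷ 126.9036 units/mL = 14.16824 mL/hr

14.2 mL/hr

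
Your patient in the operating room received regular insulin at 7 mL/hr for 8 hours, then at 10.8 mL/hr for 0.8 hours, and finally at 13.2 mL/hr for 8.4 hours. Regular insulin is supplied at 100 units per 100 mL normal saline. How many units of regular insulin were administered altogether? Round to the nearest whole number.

176 units

Concentration = 100 units ÷ 100 mL = 1 units/mL
Stage 1: 7 mL/hr × 8 hr = 56 mL → 56 mL × 1 units/mL = 56 units
Stage 2: 10.8 mL/hr × 0.8 hr = 8.64 mL → 8.64 mL × 1 units/mL = 8.64 units
Stage 3: 13.2 mL/hr × 8.4 hr = 110.88 mL → 110.88 mL × 1 units/mL = 110.88 units
Total = 56 + 8.64 + 110.88 = 175.52 units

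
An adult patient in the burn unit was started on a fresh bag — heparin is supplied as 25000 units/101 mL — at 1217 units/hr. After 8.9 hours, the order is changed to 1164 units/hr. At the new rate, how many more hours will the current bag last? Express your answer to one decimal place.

12.2 hours

Initial rate:
Concentration = 25000 units ÷ 101 mL = 247.5248 units/mL
Rate = 1217 units/hr ÷ 247.5248 units/mL = 4.91668 mL/hr
Volume infused so far = 4.91668 mL/hr × 8.9 hr = 43.75845 mL
Volume remaining = 101 − 43.75845 = 57.24155 mL
New rate:
Rate = 1164 units/hr ÷ 247.5248 units/mL = 4.70256 mL/hr
Time remaining = 57.24155 mL ÷ 4.70256 mL/hr = 12.17242 hr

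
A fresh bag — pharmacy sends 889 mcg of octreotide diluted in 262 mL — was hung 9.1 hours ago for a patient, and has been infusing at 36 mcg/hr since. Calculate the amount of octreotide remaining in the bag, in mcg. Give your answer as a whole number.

Concentration = 889 mcg ÷ 262 mL = 3.39313 mcg/mL
Rate = 36 mcg/hr ÷ 3.39313 mcg/mL = 10.60967 mL/hr
Volume infused = 10.60967 mL/hr × 9.1 hr = 96.54803 mL
Volume remaining = 262 − 96.54803 = 165.452 mL
Drug remaining = 165.452 mL × 3.39313 mcg/mL = 561.4 mcg

561 mcg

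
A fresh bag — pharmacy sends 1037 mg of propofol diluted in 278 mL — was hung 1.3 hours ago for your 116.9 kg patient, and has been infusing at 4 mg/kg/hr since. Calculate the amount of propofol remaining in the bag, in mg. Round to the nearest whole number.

Dose = 4 mg/kg/hr × 116.9 kg = 467.6 mg/hr
Concentration = 1037 mg ÷ 278 mL = 3.730216 mg/mL
Rate = 467.6 mg/hr ÷ 3.730216 mg/mL = 125.3547 mL/hr
Volume infused = 125.3547 mL/hr × 1.3 hr = 162.9611 mL
Volume remaining = 278 − 162.9611 = 115.0389 mL
Drug remaining = 115.0389 mL × 3.730216 mg/mL = 429.12 mg

429 mg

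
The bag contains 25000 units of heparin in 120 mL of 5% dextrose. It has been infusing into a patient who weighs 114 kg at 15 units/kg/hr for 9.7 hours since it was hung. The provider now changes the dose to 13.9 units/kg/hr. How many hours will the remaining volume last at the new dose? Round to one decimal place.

5.3 hours

Initial rate:
Dose = 15 units/kg/hr × 114 kg = 1710 units/hr
Concentration = 25000 units ÷ 120 mL = 208.3333 units/mL
Rate = 1710 units/hr ÷ 208.3333 units/mL = 8.208 mL/hr
Volume infused so far = 8.208 mL/hr × 9.7 hr = 79.6176 mL
Volume remaining = 120 − 79.6176 = 40.3824 mL
New rate:
Dose = 13.9 units/kg/hr × 114 kg = 1584.6 units/hr
Rate = 1584.6 units/hr ÷ 208.3333 units/mL = 7.60608 mL/hr
Time remaining = 40.3824 mL ÷ 7.60608 mL/hr = 5.309226 hr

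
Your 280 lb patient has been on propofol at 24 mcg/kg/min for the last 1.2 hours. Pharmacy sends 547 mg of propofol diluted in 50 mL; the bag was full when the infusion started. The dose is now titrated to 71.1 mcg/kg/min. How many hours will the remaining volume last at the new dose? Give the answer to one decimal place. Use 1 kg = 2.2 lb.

Initial rate:
Weight = 280 lb ÷ 2.2 lb/kg = 127.2727 kg
Dose = 24 mcg/kg/min × 127.2727 kg = 3054.545 mcg/min
3054.545 mcg/min × 60 min/hr = 183272.7 mcg/hr
Concentration = 547 mg ÷ 50 mL = 10.94 mg/mL = 10940 mcg/mL
Rate = 183272.7 mcg/hr ÷ 10940 mcg/mL = 16.75253 mL/hr
Volume infused so far = 16.75253 mL/hr × 1.2 hr = 20.10304 mL
Volume remaining = 50 − 20.10304 = 29.89696 mL
New rate:
Dose = 71.1 mcg/kg/min × 127.2727 kg = 9049.091 mcg/min
9049.091 mcg/min × 60 min/hr = 542945.5 mcg/hr
Rate = 542945.5 mcg/hr ÷ 10940 mcg/mL = 49.62938 mL/hr
Time remaining = 29.89696 mL ÷ 49.62938 mL/hr = 0.6024044 hr

0.6 hours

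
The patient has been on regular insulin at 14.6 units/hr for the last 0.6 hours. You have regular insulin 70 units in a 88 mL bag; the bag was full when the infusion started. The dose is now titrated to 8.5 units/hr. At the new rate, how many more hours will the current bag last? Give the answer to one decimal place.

7.2 hours

Initial rate:
Concentration = 70 units ÷ 88 mL = 0.7954545 units/mL
Rate = 14.6 units/hr ÷ 0.7954545 units/mL = 18.35429 mL/hr
Volume infused so far = 18.35429 mL/hr × 0.6 hr = 11.01257 mL
Volume remaining = 88 − 11.01257 = 76.98743 mL
New rate:
Rate = 8.5 units/hr ÷ 0.7954545 units/mL = 10.68571 mL/hr
Time remaining = 76.98743 mL ÷ 10.68571 mL/hr = 7.204706 hr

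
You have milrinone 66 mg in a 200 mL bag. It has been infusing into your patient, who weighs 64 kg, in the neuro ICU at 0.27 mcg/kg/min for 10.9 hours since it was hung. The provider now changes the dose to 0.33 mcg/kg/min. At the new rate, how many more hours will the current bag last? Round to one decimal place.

Initial rate:
Dose = 0.27 mcg/kg/min × 64 kg = 17.28 mcg/min
17.28 mcg/min × 60 min/hr = 1036.8 mcg/hr
Concentration = 66 mg ÷ 200 mL = 0.33 mg/mL = 330 mcg/mL
Rate = 1036.8 mcg/hr ÷ 330 mcg/mL = 3.141818 mL/hr
Volume infused so far = 3.141818 mL/hr × 10.9 hr = 34.24582 mL
Volume remaining = 200 − 34.24582 = 165.7542 mL
New rate:
Dose = 0.33 mcg/kg/min × 64 kg = 21.12 mcg/min
21.12 mcg/min × 60 min/hr = 1267.2 mcg/hr
Rate = 1267.2 mcg/hr ÷ 330 mcg/mL = 3.84 mL/hr
Time remaining = 165.7542 mL ÷ 3.84 mL/hr = 43.16515 hr

43.2 hours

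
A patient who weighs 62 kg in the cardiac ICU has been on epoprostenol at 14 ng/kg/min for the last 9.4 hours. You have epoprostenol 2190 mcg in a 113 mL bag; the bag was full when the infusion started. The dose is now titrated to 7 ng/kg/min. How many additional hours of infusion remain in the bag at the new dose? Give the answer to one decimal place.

Initial rate:
Dose = 14 ng/kg/min × 62 kg = 868 ng/min
868 ng/min × 60 min/hr = 52080 ng/hr
Concentration = 2190 mcg ÷ 113 mL = 19.38053 mcg/mL = 19380.53 ng/mL
Rate = 52080 ng/hr ÷ 19380.53 ng/mL = 2.687233 mL/hr
Volume infused so far = 2.687233 mL/hr × 9.4 hr = 25.25999 mL
Volume remaining = 113 − 25.25999 = 87.74001 mL
New rate:
Dose = 7 ng/kg/min × 62 kg = 434 ng/min
434 ng/min × 60 min/hr = 26040 ng/hr
Rate = 26040 ng/hr ÷ 19380.53 ng/mL = 1.343616 mL/hr
Time remaining = 87.74001 mL ÷ 1.343616 mL/hr = 65.30138 hr

65.3 hours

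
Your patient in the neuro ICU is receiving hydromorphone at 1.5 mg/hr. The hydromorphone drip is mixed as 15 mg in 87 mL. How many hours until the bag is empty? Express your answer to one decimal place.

Concentration = 15 mg ÷ 87 mL = 0.1724138 mg/mL
Rate = 1.5 mg/hr ÷ 0.1724138 mg/mL = 8.7 mL/hr
Duration = 87 mL ÷ 8.7 mL/hr = 10 hr

10.0 hours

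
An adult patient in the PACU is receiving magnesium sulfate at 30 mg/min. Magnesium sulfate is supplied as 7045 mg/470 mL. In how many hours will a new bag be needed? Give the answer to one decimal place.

3.9 hours

30 mg/min × 60 min/hr = 1800 mg/hr
Concentration = 7045 mg ÷ 470 mL = 14.98936 mg/mL
Rate = 1800 mg/hr ÷ 14.98936 mg/mL = 120.0852 mL/hr
Duration = 470 mL ÷ 120.0852 mL/hr = 3.913889 hr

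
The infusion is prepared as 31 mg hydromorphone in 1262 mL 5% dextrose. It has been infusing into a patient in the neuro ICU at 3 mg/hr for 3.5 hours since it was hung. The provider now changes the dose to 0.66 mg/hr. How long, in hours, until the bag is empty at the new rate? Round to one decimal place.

31.1 hours

Initial rate:
Concentration = 31 mg ÷ 1262 mL = 0.02456418 mg/mL
Rate = 3 mg/hr ÷ 0.02456418 mg/mL = 122.129 mL/hr
Volume infused so far = 122.129 mL/hr × 3.5 hr = 427.4516 mL
Volume remaining = 1262 − 427.4516 = 834.5484 mL
New rate:
Rate = 0.66 mg/hr ÷ 0.02456418 mg/mL = 26.86839 mL/hr
Time remaining = 834.5484 mL ÷ 26.86839 mL/hr = 31.06061 hr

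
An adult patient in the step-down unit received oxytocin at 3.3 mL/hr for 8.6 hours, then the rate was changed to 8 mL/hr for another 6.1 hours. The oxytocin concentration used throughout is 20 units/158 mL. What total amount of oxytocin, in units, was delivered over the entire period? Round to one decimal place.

9.8 units

Concentration = 20 units ÷ 158 mL = 0.1265823 units/mL
Stage 1: 3.3 mL/hr × 8.6 hr = 28.38 mL → 28.38 mL × 0.1265823 units/mL = 3.592405 units
Stage 2: 8 mL/hr × 6.1 hr = 48.8 mL → 48.8 mL × 0.1265823 units/mL = 6.177215 units
Total = 3.592405 + 6.177215 = 9.76962 units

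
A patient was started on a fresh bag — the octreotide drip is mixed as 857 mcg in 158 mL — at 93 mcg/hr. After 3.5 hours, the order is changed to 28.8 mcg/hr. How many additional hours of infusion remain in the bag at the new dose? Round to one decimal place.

Initial rate:
Concentration = 857 mcg ÷ 158 mL = 5.424051 mcg/mL
Rate = 93 mcg/hr ÷ 5.424051 mcg/mL = 17.14586 mL/hr
Volume infused so far = 17.14586 mL/hr × 3.5 hr = 60.0105 mL
Volume remaining = 158 − 60.0105 = 97.9895 mL
New rate:
Rate = 28.8 mcg/hr ÷ 5.424051 mcg/mL = 5.309685 mL/hr
Time remaining = 97.9895 mL ÷ 5.309685 mL/hr = 18.45486 hr

18.5 hours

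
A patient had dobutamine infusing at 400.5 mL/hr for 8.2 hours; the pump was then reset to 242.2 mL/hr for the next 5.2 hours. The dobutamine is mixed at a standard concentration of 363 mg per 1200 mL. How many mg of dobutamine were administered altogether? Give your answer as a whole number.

Concentration = 363 mg ÷ 1200 mL = 0.3025 mg/mL
Stage 1: 400.5 mL/hr × 8.2 hr = 3284.1 mL → 3284.1 mL × 0.3025 mg/mL = 993.4402 mg
Stage 2: 242.2 mL/hr × 5.2 hr = 1259.44 mL → 1259.44 mL × 0.3025 mg/mL = 380.9806 mg
Total = 993.4402 + 380.9806 = 1374.421 mg

1374 mg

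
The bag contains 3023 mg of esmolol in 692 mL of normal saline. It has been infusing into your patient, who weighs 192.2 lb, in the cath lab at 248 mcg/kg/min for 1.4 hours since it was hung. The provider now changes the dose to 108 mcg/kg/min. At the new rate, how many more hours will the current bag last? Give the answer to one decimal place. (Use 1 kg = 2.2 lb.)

2.1 hours

Initial rate:
Weight = 192.2 lb ÷ 2.2 lb/kg = 87.36364 kg
Dose = 248 mcg/kg/min × 87.36364 kg = 21666.18 mcg/min
21666.18 mcg/min × 60 min/hr = 1299971 mcg/hr
Concentration = 3023 mg ÷ 692 mL = 4.368497 mg/mL = 4368.497 mcg/mL
Rate = 1299971 mcg/hr ÷ 4368.497 mcg/mL = 297.5785 mL/hr
Volume infused so far = 297.5785 mL/hr × 1.4 hr = 416.6099 mL
Volume remaining = 692 − 416.6099 = 275.3901 mL
New rate:
Dose = 108 mcg/kg/min × 87.36364 kg = 9435.273 mcg/min
9435.273 mcg/min × 60 min/hr = 566116.4 mcg/hr
Rate = 566116.4 mcg/hr ÷ 4368.497 mcg/mL = 129.5906 mL/hr
Time remaining = 275.3901 mL ÷ 129.5906 mL/hr = 2.125077 hr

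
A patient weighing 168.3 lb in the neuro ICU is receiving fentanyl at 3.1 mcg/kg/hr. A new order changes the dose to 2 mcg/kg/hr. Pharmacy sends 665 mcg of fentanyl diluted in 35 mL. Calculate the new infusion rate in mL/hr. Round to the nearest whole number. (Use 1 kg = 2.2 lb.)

Weight = 168.3 lb ÷ 2.2 lb/kg = 76.5 kg
Dose = 2 mcg/kg/hr × 76.5 kg = 153 mcg/hr
Concentration = 665 mcg ÷ 35 mL = 19 mcg/mL
Rate = 153 mcg/hr ÷ 19 mcg/mL = 8.052632 mL/hr

8 mL/hr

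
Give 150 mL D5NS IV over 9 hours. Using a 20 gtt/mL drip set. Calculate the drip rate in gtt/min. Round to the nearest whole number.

150 mL ÷ (9 hr × 60 = 540 min) = 0.2777778 mL/min
0.2777778 mL/min × 20 gtt/mL = 5.555556 gtt/min

6 gtt/min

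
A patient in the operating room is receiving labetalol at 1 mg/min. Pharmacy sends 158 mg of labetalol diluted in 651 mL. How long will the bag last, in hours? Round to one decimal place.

1 mg/min × 60 min/hr = 60 mg/hr
Concentration = 158 mg ÷ 651 mL = 0.2427035 mg/mL
Rate = 60 mg/hr ÷ 0.2427035 mg/mL = 247.2152 mL/hr
Duration = 651 mL ÷ 247.2152 mL/hr = 2.633333 hr

2.6 hours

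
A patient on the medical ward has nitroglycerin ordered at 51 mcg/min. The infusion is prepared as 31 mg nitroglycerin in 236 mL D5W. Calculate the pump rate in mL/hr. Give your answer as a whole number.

51 mcg/min × 60 min/hr = 3060 mcg/hr
Concentration = 31 mg ÷ 236 mL = 0.1313559 mg/mL = 131.3559 mcg/mL
Rate = 3060 mcg/hr ÷ 131.3559 mcg/mL = 23.29548 mL/hr

23 mL/hr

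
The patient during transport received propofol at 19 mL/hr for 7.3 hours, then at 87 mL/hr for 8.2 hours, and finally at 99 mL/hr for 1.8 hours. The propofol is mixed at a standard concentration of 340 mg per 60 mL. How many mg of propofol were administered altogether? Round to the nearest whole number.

Concentration = 340 mg ÷ 60 mL = 5.666667 mg/mL
Stage 1: 19 mL/hr × 7.3 hr = 138.7 mL → 138.7 mL × 5.666667 mg/mL = 785.9667 mg
Stage 2: 87 mL/hr × 8.2 hr = 713.4 mL → 713.4 mL × 5.666667 mg/mL = 4042.6 mg
Stage 3: 99 mL/hr × 1.8 hr = 178.2 mL → 178.2 mL × 5.666667 mg/mL = 1009.8 mg
Total = 785.9667 + 4042.6 + 1009.8 = 5838.367 mg

5838 mg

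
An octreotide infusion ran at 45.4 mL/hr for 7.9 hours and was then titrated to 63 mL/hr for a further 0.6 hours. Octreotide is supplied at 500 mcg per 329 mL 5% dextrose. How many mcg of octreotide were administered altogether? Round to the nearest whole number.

Concentration = 500 mcg ÷ 329 mL = 1.519757 mcg/mL
Stage 1: 45.4 mL/hr × 7.9 hr = 358.66 mL → 358.66 mL × 1.519757 mcg/mL = 545.076 mcg
Stage 2: 63 mL/hr × 0.6 hr = 37.8 mL → 37.8 mL × 1.519757 mcg/mL = 57.44681 mcg
Total = 545.076 + 57.44681 = 602.5228 mcg

603 mcg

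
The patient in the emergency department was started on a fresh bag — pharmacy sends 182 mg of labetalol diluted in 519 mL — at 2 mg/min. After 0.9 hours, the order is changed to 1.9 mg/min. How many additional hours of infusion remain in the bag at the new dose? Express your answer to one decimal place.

Initial rate:
2 mg/min × 60 min/hr = 120 mg/hr
Concentration = 182 mg ÷ 519 mL = 0.3506744 mg/mL
Rate = 120 mg/hr ÷ 0.3506744 mg/mL = 342.1978 mL/hr
Volume infused so far = 342.1978 mL/hr × 0.9 hr = 307.978 mL
Volume remaining = 519 − 307.978 = 211.022 mL
New rate:
1.9 mg/min × 60 min/hr = 114 mg/hr
Rate = 114 mg/hr ÷ 0.3506744 mg/mL = 325.0879 mL/hr
Time remaining = 211.022 mL ÷ 325.0879 mL/hr = 0.6491228 hr

0.6 hours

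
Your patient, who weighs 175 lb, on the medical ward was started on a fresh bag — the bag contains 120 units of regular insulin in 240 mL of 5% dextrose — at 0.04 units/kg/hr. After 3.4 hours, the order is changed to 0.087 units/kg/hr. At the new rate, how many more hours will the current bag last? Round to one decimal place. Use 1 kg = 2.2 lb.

Initial rate:
Weight = 175 lb ÷ 2.2 lb/kg = 79.54545 kg
Dose = 0.04 units/kg/hr × 79.54545 kg = 3.181818 units/hr
Concentration = 120 units ÷ 240 mL = 0.5 units/mL
Rate = 3.181818 units/hr ÷ 0.5 units/mL = 6.363636 mL/hr
Volume infused so far = 6.363636 mL/hr × 3.4 hr = 21.63636 mL
Volume remaining = 240 − 21.63636 = 218.3636 mL
New rate:
Dose = 0.087 units/kg/hr × 79.54545 kg = 6.920455 units/hr
Rate = 6.920455 units/hr ÷ 0.5 units/mL = 13.84091 mL/hr
Time remaining = 218.3636 mL ÷ 13.84091 mL/hr = 15.77668 hr

15.8 hours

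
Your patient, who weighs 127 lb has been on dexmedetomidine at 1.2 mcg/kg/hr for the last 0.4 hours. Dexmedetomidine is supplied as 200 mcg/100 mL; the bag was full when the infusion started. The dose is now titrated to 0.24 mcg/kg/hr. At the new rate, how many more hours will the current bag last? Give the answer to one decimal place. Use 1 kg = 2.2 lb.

12.4 hours

Initial rate:
Weight = 127 lb ÷ 2.2 lb/kg = 57.72727 kg
Dose = 1.2 mcg/kg/hr × 57.72727 kg = 69.27273 mcg/hr
Concentration = 200 mcg ÷ 100 mL = 2 mcg/mL
Rate = 69.27273 mcg/hr ÷ 2 mcg/mL = 34.63636 mL/hr
Volume infused so far = 34.63636 mL/hr × 0.4 hr = 13.85455 mL
Volume remaining = 100 − 13.85455 = 86.14545 mL
New rate:
Dose = 0.24 mcg/kg/hr × 57.72727 kg = 13.85455 mcg/hr
Rate = 13.85455 mcg/hr ÷ 2 mcg/mL = 6.927273 mL/hr
Time remaining = 86.14545 mL ÷ 6.927273 mL/hr = 12.4357 hr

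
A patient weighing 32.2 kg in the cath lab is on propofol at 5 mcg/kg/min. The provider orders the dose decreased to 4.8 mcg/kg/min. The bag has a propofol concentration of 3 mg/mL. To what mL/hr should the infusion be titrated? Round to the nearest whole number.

Dose = 4.8 mcg/kg/min × 32.2 kg = 154.56 mcg/min
154.56 mcg/min × 60 min/hr = 9273.6 mcg/hr
Concentration = 3 mg/mL = 3000 mcg/mL
Rate = 9273.6 mcg/hr ÷ 3000 mcg/mL = 3.0912 mL/hr

3 mL/hr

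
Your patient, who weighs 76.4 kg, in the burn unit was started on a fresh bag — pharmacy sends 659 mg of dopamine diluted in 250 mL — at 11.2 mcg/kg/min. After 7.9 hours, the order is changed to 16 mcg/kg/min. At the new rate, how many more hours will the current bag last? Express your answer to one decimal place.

Initial rate:
Dose = 11.2 mcg/kg/min × 76.4 kg = 855.68 mcg/min
855.68 mcg/min × 60 min/hr = 51340.8 mcg/hr
Concentration = 659 mg ÷ 250 mL = 2.636 mg/mL = 2636 mcg/mL
Rate = 51340.8 mcg/hr ÷ 2636 mcg/mL = 19.47678 mL/hr
Volume infused so far = 19.47678 mL/hr × 7.9 hr = 153.8666 mL
Volume remaining = 250 − 153.8666 = 96.13341 mL
New rate:
Dose = 16 mcg/kg/min × 76.4 kg = 1222.4 mcg/min
1222.4 mcg/min × 60 min/hr = 73344 mcg/hr
Rate = 73344 mcg/hr ÷ 2636 mcg/mL = 27.82398 mL/hr
Time remaining = 96.13341 mL ÷ 27.82398 mL/hr = 3.455057 hr

3.5 hours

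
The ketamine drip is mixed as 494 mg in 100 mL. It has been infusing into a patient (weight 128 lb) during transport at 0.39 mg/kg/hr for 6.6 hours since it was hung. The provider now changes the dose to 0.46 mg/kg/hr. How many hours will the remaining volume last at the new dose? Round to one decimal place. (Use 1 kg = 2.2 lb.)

Initial rate:
Weight = 128 lb ÷ 2.2 lb/kg = 58.18182 kg
Dose = 0.39 mg/kg/hr × 58.18182 kg = 22.69091 mg/hr
Concentration = 494 mg ÷ 100 mL = 4.94 mg/mL
Rate = 22.69091 mg/hr ÷ 4.94 mg/mL = 4.593301 mL/hr
Volume infused so far = 4.593301 mL/hr × 6.6 hr = 30.31579 mL
Volume remaining = 100 − 30.31579 = 69.68421 mL
New rate:
Dose = 0.46 mg/kg/hr × 58.18182 kg = 26.76364 mg/hr
Rate = 26.76364 mg/hr ÷ 4.94 mg/mL = 5.41774 mL/hr
Time remaining = 69.68421 mL ÷ 5.41774 mL/hr = 12.86223 hr

12.9 hours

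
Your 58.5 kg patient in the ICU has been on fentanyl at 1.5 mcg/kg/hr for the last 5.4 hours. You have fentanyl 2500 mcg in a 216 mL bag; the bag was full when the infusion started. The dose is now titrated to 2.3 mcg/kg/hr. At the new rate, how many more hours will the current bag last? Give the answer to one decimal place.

15.1 hours

Initial rate:
Dose = 1.5 mcg/kg/hr × 58.5 kg = 87.75 mcg/hr
Concentration = 2500 mcg ÷ 216 mL = 11.57407 mcg/mL
Rate = 87.75 mcg/hr ÷ 11.57407 mcg/mL = 7.5816 mL/hr
Volume infused so far = 7.5816 mL/hr × 5.4 hr = 40.94064 mL
Volume remaining = 216 − 40.94064 = 175.0594 mL
New rate:
Dose = 2.3 mcg/kg/hr × 58.5 kg = 134.55 mcg/hr
Rate = 134.55 mcg/hr ÷ 11.57407 mcg/mL = 11.62512 mL/hr
Time remaining = 175.0594 mL ÷ 11.62512 mL/hr = 15.05871 hr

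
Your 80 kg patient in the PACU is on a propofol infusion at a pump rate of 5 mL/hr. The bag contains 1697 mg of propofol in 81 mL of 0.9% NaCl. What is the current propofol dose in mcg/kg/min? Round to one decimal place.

21.8 mcg/kg/min

Concentration = 1697 mg ÷ 81 mL = 20.95062 mg/mL = 20950.62 mcg/mL
Drug rate = 5 mL/hr × 20950.62 mcg/mL = 104753.1 mcg/hr
104753.1 mcg/hr ÷ 60 min/hr = 1745.885 mcg/min
1745.885 mcg/min ÷ 80 kg = 21.82356 mcg/kg/min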